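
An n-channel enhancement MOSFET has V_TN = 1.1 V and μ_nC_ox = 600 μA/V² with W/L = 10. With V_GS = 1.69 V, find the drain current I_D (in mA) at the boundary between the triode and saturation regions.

I_D = 1.04 mA

At the boundary V_DS = V_ov = V_GS − V_TN = 1.69 − 1.1 = 0.59 V.
k_n = μ_nC_ox · (W/L) = 6 mA/V².
I_D = ½ k_n V_ov² = 0.5 × 6 × 0.59² = 1.04 mA.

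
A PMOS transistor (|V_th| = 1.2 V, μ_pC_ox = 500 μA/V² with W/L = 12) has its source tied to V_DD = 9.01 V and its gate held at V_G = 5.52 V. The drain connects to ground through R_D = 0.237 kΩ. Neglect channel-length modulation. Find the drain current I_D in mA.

V_SG = V_DD − V_G = 9.01 − 5.52 = 3.49 V, so V_ov = 3.49 − 1.2 = 2.29 V.
k_p = μ_pC_ox · (W/L) = 6 mA/V².
Assume saturation: I_D = ½ k_p V_ov² = 0.5 × 6 × 2.29² = 15.7 mA, giving V_SD = V_DD − I_D R_D = 9.01 − 15.7 × 0.237 = 5.28 V.
V_SD = 5.28 V ≥ V_ov = 2.29 V, confirming saturation.

I_D = 15.7 mA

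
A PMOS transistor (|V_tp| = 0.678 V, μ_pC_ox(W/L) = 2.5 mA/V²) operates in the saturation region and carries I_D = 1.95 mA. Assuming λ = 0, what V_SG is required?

In saturation I_D = ½ k_p (V_SG − |V_tp|)², so V_SG − |V_tp| = √(2 I_D / k_p) = √(2 × 1.95 / 2.5) = 1.25 V.
V_SG = 0.678 + 1.25 = 1.93 V.

V_SG = 1.93 V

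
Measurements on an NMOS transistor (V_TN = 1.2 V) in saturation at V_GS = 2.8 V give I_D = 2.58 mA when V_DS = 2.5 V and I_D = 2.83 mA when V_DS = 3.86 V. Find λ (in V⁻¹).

With V_GS fixed, I_D ∝ (1 + λ V_DS) in saturation, so I_D2/I_D1 = (1 + λ V_DS2)/(1 + λ V_DS1).
2.83/2.58 = 1.097 = (1 + 3.86 λ)/(1 + 2.5 λ).
Solving: λ (I_D1 V_DS2 − I_D2 V_DS1) = I_D2 − I_D1, so λ = (2.83 − 2.58) / (2.58 × 3.86 − 2.83 × 2.5) = 0.25 / 2.88 = 0.0867 V⁻¹.

λ = 0.0867 V⁻¹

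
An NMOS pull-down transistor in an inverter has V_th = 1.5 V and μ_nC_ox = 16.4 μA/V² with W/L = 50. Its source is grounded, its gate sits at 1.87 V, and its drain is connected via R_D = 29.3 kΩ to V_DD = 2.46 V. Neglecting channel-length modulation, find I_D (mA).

I_D = 0.0561 mA

V_GS = V_G = 1.87 V, so V_ov = 1.87 − 1.5 = 0.37 V.
k_n = μ_nC_ox · (W/L) = 0.82 mA/V².
Assume saturation: I_D = ½ k_n V_ov² = 0.5 × 0.82 × 0.37² = 0.0561 mA, giving V_DS = V_DD − I_D R_D = 2.46 − 0.0561 × 29.3 = 0.815 V.
V_DS = 0.815 V ≥ V_ov = 0.37 V, confirming saturation.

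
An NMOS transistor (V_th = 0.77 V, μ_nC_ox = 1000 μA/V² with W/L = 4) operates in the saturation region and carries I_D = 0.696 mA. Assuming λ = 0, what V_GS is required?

k_n = μ_nC_ox · (W/L) = 4 mA/V².
In saturation I_D = ½ k_n (V_GS − V_th)², so V_GS − V_th = √(2 I_D / k_n) = √(2 × 0.696 / 4) = 0.59 V.
V_GS = 0.77 + 0.59 = 1.36 V.

V_GS = 1.36 V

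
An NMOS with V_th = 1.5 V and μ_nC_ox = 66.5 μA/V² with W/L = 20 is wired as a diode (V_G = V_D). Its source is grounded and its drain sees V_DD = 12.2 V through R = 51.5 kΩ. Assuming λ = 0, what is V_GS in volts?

V_GS = 2.04 V

With gate tied to drain, V_GS = V_DS ≥ V_GS − V_th, so the device is in saturation.
k_n = μ_nC_ox · (W/L) = 1.33 mA/V².
KCL at the drain: ½ k_n (V_GS − V_th)² = (V_DD − V_GS)/R.
Let x = V_GS − 1.5. Then 34.2 x² + x − 10.7 = 0, giving x = 0.545 V (positive root), so V_GS = 2.04 V.
I_D = (V_DD − V_GS)/R = (12.2 − 2.04) / 51.5 = 0.197 mA.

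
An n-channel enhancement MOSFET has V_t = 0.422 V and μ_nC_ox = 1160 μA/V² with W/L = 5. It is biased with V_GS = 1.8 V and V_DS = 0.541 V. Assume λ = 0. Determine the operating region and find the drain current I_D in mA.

Triode; I_D = 3.48 mA

k_n = μ_nC_ox · (W/L) = 5.8 mA/V².
V_ov = V_GS − V_t = 1.8 − 0.422 = 1.38 V.
Since V_DS = 0.541 V < V_ov = 1.38 V, the device is in the triode region.
I_D = k_n [V_ov · V_DS − ½ V_DS²] = 5.8 × [1.38 × 0.541 − 0.5 × 0.541²] = 3.48 mA.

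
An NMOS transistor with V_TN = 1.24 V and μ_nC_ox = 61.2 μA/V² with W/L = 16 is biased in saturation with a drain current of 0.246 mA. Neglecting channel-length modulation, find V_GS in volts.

V_GS = 1.95 V

k_n = μ_nC_ox · (W/L) = 0.9792 mA/V².
In saturation I_D = ½ k_n (V_GS − V_TN)², so V_GS − V_TN = √(2 I_D / k_n) = √(2 × 0.246 / 0.9792) = 0.709 V.
V_GS = 1.24 + 0.709 = 1.95 V.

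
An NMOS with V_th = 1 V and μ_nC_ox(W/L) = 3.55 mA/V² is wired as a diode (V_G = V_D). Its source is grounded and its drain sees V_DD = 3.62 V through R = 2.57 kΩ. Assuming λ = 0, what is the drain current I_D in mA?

With gate tied to drain, V_GS = V_DS ≥ V_GS − V_th, so the device is in saturation.
KCL at the drain: ½ k_n (V_GS − V_th)² = (V_DD − V_GS)/R.
Let x = V_GS − 1. Then 4.56 x² + x − 2.62 = 0, giving x = 0.656 V (positive root), so V_GS = 1.66 V.
I_D = (V_DD − V_GS)/R = (3.62 − 1.66) / 2.57 = 0.764 mA.

I_D = 0.764 mA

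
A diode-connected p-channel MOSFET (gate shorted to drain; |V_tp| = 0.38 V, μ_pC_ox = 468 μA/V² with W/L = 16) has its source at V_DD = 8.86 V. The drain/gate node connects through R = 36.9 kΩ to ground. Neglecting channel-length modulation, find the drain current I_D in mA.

I_D = 0.223 mA

With gate tied to drain, V_SG = V_SD ≥ V_SG − |V_tp|, so the device is in saturation.
k_p = μ_pC_ox · (W/L) = 7.488 mA/V².
KCL at the drain: ½ k_p (V_SG − |V_tp|)² = (V_DD − V_SG)/R.
Let x = V_SG − 0.38. Then 138 x² + x − 8.48 = 0, giving x = 0.244 V (positive root), so V_SG = 0.624 V.
I_D = (V_DD − V_SG)/R = (8.86 − 0.624) / 36.9 = 0.223 mA.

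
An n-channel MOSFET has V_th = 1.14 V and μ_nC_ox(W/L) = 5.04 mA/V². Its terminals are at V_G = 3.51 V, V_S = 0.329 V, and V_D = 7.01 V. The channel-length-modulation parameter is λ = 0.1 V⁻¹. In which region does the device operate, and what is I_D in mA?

Saturation; I_D = 17.5 mA

V_GS = V_G − V_S = 3.51 − 0.329 = 3.18 V; V_DS = V_D − V_S = 7.01 − 0.329 = 6.68 V.
V_ov = V_GS − V_th = 3.18 − 1.14 = 2.04 V.
Since V_DS = 6.68 V ≥ V_ov = 2.04 V, the device is in saturation.
I_D = ½ k_n V_ov² (1 + λ V_DS) = 0.5 × 5.04 × 2.04² × (1 + 0.1 × 6.68) = 17.5 mA.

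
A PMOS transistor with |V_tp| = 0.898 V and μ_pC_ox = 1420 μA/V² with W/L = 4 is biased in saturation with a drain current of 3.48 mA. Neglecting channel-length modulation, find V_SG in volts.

k_p = μ_pC_ox · (W/L) = 5.68 mA/V².
In saturation I_D = ½ k_p (V_SG − |V_tp|)², so V_SG − |V_tp| = √(2 I_D / k_p) = √(2 × 3.48 / 5.68) = 1.11 V.
V_SG = 0.898 + 1.11 = 2 V.

V_SG = 2.00 V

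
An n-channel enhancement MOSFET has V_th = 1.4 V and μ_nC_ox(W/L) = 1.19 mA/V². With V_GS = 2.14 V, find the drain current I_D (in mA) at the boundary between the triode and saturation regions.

At the boundary V_DS = V_ov = V_GS − V_th = 2.14 − 1.4 = 0.74 V.
I_D = ½ k_n V_ov² = 0.5 × 1.19 × 0.74² = 0.326 mA.

I_D = 0.326 mA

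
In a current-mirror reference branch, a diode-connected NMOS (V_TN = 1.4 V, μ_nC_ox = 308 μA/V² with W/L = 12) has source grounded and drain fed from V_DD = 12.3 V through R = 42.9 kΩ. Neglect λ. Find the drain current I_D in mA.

With gate tied to drain, V_GS = V_DS ≥ V_GS − V_TN, so the device is in saturation.
k_n = μ_nC_ox · (W/L) = 3.696 mA/V².
KCL at the drain: ½ k_n (V_GS − V_TN)² = (V_DD − V_GS)/R.
Let x = V_GS − 1.4. Then 79.3 x² + x − 10.9 = 0, giving x = 0.365 V (positive root), so V_GS = 1.76 V.
I_D = (V_DD − V_GS)/R = (12.3 − 1.76) / 42.9 = 0.246 mA.

I_D = 0.246 mA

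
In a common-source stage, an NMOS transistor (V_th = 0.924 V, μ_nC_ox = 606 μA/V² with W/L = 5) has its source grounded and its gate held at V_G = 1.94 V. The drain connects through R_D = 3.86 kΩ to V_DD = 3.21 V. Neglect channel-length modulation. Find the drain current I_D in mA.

I_D = 0.757 mA

V_GS = V_G = 1.94 V, so V_ov = 1.94 − 0.924 = 1.02 V.
k_n = μ_nC_ox · (W/L) = 3.03 mA/V².
Assume saturation: I_D = ½ k_n V_ov² = 0.5 × 3.03 × 1.02² = 1.56 mA, giving V_DS = V_DD − I_D R_D = 3.21 − 1.56 × 3.86 = -2.83 V.
But -2.83 V < V_ov = 1.02 V, so the device is actually in triode.
In triode I_D = k_n[V_ov V_DS − ½ V_DS²] and I_D = (V_DD − V_DS)/R_D. Equating: 5.85 V_DS² − 12.88 V_DS + 3.21 = 0, giving V_DS = 0.286 V (the root below V_ov).
I_D = (3.21 − 0.286) / 3.86 = 0.757 mA.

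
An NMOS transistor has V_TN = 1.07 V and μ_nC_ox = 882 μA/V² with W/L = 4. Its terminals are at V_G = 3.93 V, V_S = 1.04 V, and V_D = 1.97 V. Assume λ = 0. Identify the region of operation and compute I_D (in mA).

V_GS = V_G − V_S = 3.93 − 1.04 = 2.89 V; V_DS = V_D − V_S = 1.97 − 1.04 = 0.93 V.
k_n = μ_nC_ox · (W/L) = 3.528 mA/V².
V_ov = V_GS − V_TN = 2.89 − 1.07 = 1.82 V.
Since V_DS = 0.93 V < V_ov = 1.82 V, the device is in the triode region.
I_D = k_n [V_ov · V_DS − ½ V_DS²] = 3.528 × [1.82 × 0.93 − 0.5 × 0.93²] = 4.45 mA.

Triode; I_D = 4.45 mA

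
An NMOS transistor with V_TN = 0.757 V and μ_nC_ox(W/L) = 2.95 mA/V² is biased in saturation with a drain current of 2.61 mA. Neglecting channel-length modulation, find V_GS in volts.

V_GS = 2.09 V

In saturation I_D = ½ k_n (V_GS − V_TN)², so V_GS − V_TN = √(2 I_D / k_n) = √(2 × 2.61 / 2.95) = 1.33 V.
V_GS = 0.757 + 1.33 = 2.09 V.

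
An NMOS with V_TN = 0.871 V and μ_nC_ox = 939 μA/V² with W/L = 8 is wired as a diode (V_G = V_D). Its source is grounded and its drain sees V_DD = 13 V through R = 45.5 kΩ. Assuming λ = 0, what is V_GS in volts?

V_GS = 1.13 V

With gate tied to drain, V_GS = V_DS ≥ V_GS − V_TN, so the device is in saturation.
k_n = μ_nC_ox · (W/L) = 7.512 mA/V².
KCL at the drain: ½ k_n (V_GS − V_TN)² = (V_DD − V_GS)/R.
Let x = V_GS − 0.871. Then 171 x² + x − 12.13 = 0, giving x = 0.263 V (positive root), so V_GS = 1.13 V.
I_D = (V_DD − V_GS)/R = (13 − 1.13) / 45.5 = 0.261 mA.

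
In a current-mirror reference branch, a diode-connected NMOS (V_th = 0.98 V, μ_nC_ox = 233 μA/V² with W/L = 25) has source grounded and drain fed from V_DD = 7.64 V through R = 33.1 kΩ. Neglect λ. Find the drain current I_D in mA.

With gate tied to drain, V_GS = V_DS ≥ V_GS − V_th, so the device is in saturation.
k_n = μ_nC_ox · (W/L) = 5.825 mA/V².
KCL at the drain: ½ k_n (V_GS − V_th)² = (V_DD − V_GS)/R.
Let x = V_GS − 0.98. Then 96.4 x² + x − 6.66 = 0, giving x = 0.258 V (positive root), so V_GS = 1.24 V.
I_D = (V_DD − V_GS)/R = (7.64 − 1.24) / 33.1 = 0.193 mA.

I_D = 0.193 mA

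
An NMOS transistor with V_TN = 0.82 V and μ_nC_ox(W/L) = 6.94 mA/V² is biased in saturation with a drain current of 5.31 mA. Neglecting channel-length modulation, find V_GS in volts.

V_GS = 2.06 V

In saturation I_D = ½ k_n (V_GS − V_TN)², so V_GS − V_TN = √(2 I_D / k_n) = √(2 × 5.31 / 6.94) = 1.24 V.
V_GS = 0.82 + 1.24 = 2.06 V.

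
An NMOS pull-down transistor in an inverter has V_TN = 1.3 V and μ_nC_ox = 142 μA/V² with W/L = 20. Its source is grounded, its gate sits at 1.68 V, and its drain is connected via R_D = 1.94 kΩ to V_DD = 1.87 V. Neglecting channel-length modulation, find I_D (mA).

I_D = 0.205 mA

V_GS = V_G = 1.68 V, so V_ov = 1.68 − 1.3 = 0.38 V.
k_n = μ_nC_ox · (W/L) = 2.84 mA/V².
Assume saturation: I_D = ½ k_n V_ov² = 0.5 × 2.84 × 0.38² = 0.205 mA, giving V_DS = V_DD − I_D R_D = 1.87 − 0.205 × 1.94 = 1.47 V.
V_DS = 1.47 V ≥ V_ov = 0.38 V, confirming saturation.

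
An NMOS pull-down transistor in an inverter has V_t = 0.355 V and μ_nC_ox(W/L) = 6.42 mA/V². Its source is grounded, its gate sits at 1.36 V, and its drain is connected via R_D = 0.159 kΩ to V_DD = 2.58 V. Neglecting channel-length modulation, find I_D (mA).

V_GS = V_G = 1.36 V, so V_ov = 1.36 − 0.355 = 1.01 V.
Assume saturation: I_D = ½ k_n V_ov² = 0.5 × 6.42 × 1.01² = 3.24 mA, giving V_DS = V_DD − I_D R_D = 2.58 − 3.24 × 0.159 = 2.06 V.
V_DS = 2.06 V ≥ V_ov = 1.01 V, confirming saturation.

I_D = 3.24 mA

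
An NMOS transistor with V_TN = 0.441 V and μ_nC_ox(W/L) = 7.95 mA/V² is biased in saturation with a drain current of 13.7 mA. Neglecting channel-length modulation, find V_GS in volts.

V_GS = 2.30 V

In saturation I_D = ½ k_n (V_GS − V_TN)², so V_GS − V_TN = √(2 I_D / k_n) = √(2 × 13.7 / 7.95) = 1.86 V.
V_GS = 0.441 + 1.86 = 2.3 V.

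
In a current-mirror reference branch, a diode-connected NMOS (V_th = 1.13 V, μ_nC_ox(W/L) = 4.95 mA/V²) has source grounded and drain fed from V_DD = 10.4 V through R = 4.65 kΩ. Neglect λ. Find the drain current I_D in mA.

I_D = 1.81 mA

With gate tied to drain, V_GS = V_DS ≥ V_GS − V_th, so the device is in saturation.
KCL at the drain: ½ k_n (V_GS − V_th)² = (V_DD − V_GS)/R.
Let x = V_GS − 1.13. Then 11.5 x² + x − 9.27 = 0, giving x = 0.855 V (positive root), so V_GS = 1.99 V.
I_D = (V_DD − V_GS)/R = (10.4 − 1.99) / 4.65 = 1.81 mA.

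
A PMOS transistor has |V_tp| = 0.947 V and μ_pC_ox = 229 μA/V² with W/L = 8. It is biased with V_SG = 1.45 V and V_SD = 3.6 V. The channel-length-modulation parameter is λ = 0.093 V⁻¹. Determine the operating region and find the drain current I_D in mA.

Saturation; I_D = 0.309 mA

k_p = μ_pC_ox · (W/L) = 1.832 mA/V².
V_ov = V_SG − |V_tp| = 1.45 − 0.947 = 0.503 V.
Since V_SD = 3.6 V ≥ V_ov = 0.503 V, the device is in saturation.
I_D = ½ k_p V_ov² (1 + λ V_SD) = 0.5 × 1.832 × 0.503² × (1 + 0.093 × 3.6) = 0.309 mA.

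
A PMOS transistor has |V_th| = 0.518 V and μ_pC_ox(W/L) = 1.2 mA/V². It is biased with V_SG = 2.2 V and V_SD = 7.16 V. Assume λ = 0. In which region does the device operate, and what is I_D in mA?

Saturation; I_D = 1.70 mA

V_ov = V_SG − |V_th| = 2.2 − 0.518 = 1.68 V.
Since V_SD = 7.16 V ≥ V_ov = 1.68 V, the device is in saturation.
I_D = ½ k_p V_ov² = 0.5 × 1.2 × 1.68² = 1.7 mA.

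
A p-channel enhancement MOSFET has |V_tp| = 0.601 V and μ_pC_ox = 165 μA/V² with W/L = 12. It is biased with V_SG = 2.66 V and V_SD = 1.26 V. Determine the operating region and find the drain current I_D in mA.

Triode; I_D = 3.57 mA

k_p = μ_pC_ox · (W/L) = 1.98 mA/V².
V_ov = V_SG − |V_tp| = 2.66 − 0.601 = 2.06 V.
Since V_SD = 1.26 V < V_ov = 2.06 V, the device is in the triode region.
I_D = k_p [V_ov · V_SD − ½ V_SD²] = 1.98 × [2.06 × 1.26 − 0.5 × 1.26²] = 3.57 mA.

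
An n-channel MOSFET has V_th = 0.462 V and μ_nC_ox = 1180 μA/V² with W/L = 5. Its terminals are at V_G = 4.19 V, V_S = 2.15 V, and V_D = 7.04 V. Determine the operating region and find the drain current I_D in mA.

V_GS = V_G − V_S = 4.19 − 2.15 = 2.04 V; V_DS = V_D − V_S = 7.04 − 2.15 = 4.89 V.
k_n = μ_nC_ox · (W/L) = 5.9 mA/V².
V_ov = V_GS − V_th = 2.04 − 0.462 = 1.58 V.
Since V_DS = 4.89 V ≥ V_ov = 1.58 V, the device is in saturation.
I_D = ½ k_n V_ov² = 0.5 × 5.9 × 1.58² = 7.35 mA.

Saturation; I_D = 7.35 mA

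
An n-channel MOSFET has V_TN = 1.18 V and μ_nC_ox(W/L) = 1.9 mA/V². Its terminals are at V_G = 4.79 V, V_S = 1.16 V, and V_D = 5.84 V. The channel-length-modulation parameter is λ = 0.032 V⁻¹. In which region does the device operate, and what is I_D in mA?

Saturation; I_D = 6.56 mA

V_GS = V_G − V_S = 4.79 − 1.16 = 3.63 V; V_DS = V_D − V_S = 5.84 − 1.16 = 4.68 V.
V_ov = V_GS − V_TN = 3.63 − 1.18 = 2.45 V.
Since V_DS = 4.68 V ≥ V_ov = 2.45 V, the device is in saturation.
I_D = ½ k_n V_ov² (1 + λ V_DS) = 0.5 × 1.9 × 2.45² × (1 + 0.032 × 4.68) = 6.56 mA.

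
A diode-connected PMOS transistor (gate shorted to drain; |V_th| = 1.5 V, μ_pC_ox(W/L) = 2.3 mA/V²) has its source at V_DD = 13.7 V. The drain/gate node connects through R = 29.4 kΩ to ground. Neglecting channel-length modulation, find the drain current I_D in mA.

With gate tied to drain, V_SG = V_SD ≥ V_SG − |V_th|, so the device is in saturation.
KCL at the drain: ½ k_p (V_SG − |V_th|)² = (V_DD − V_SG)/R.
Let x = V_SG − 1.5. Then 33.8 x² + x − 12.2 = 0, giving x = 0.586 V (positive root), so V_SG = 2.09 V.
I_D = (V_DD − V_SG)/R = (13.7 − 2.09) / 29.4 = 0.395 mA.

I_D = 0.395 mA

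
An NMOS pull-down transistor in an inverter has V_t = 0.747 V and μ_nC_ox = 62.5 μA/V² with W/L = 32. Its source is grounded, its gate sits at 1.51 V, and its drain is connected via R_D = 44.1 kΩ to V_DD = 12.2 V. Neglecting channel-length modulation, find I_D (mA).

V_GS = V_G = 1.51 V, so V_ov = 1.51 − 0.747 = 0.763 V.
k_n = μ_nC_ox · (W/L) = 2 mA/V².
Assume saturation: I_D = ½ k_n V_ov² = 0.5 × 2 × 0.763² = 0.582 mA, giving V_DS = V_DD − I_D R_D = 12.2 − 0.582 × 44.1 = -13.5 V.
But -13.5 V < V_ov = 0.763 V, so the device is actually in triode.
In triode I_D = k_n[V_ov V_DS − ½ V_DS²] and I_D = (V_DD − V_DS)/R_D. Equating: 44.1 V_DS² − 68.3 V_DS + 12.2 = 0, giving V_DS = 0.206 V (the root below V_ov).
I_D = (12.2 − 0.206) / 44.1 = 0.272 mA.

I_D = 0.272 mA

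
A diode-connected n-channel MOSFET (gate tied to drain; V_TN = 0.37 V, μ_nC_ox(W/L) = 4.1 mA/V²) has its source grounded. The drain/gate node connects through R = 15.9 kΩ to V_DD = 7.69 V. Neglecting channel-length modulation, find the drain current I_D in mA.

I_D = 0.432 mA

With gate tied to drain, V_GS = V_DS ≥ V_GS − V_TN, so the device is in saturation.
KCL at the drain: ½ k_n (V_GS − V_TN)² = (V_DD − V_GS)/R.
Let x = V_GS − 0.37. Then 32.6 x² + x − 7.32 = 0, giving x = 0.459 V (positive root), so V_GS = 0.829 V.
I_D = (V_DD − V_GS)/R = (7.69 − 0.829) / 15.9 = 0.432 mA.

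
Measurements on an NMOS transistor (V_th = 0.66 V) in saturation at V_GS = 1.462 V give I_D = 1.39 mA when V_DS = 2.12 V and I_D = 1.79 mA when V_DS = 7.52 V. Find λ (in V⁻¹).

λ = 0.0601 V⁻¹

With V_GS fixed, I_D ∝ (1 + λ V_DS) in saturation, so I_D2/I_D1 = (1 + λ V_DS2)/(1 + λ V_DS1).
1.79/1.39 = 1.288 = (1 + 7.52 λ)/(1 + 2.12 λ).
Solving: λ (I_D1 V_DS2 − I_D2 V_DS1) = I_D2 − I_D1, so λ = (1.79 − 1.39) / (1.39 × 7.52 − 1.79 × 2.12) = 0.4 / 6.66 = 0.0601 V⁻¹.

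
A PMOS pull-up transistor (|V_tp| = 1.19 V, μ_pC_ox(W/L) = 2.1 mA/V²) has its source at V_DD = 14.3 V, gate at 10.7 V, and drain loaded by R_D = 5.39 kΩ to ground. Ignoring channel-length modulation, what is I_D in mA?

V_SG = V_DD − V_G = 14.3 − 10.7 = 3.6 V, so V_ov = 3.6 − 1.19 = 2.41 V.
Assume saturation: I_D = ½ k_p V_ov² = 0.5 × 2.1 × 2.41² = 6.1 mA, giving V_SD = V_DD − I_D R_D = 14.3 − 6.1 × 5.39 = -18.6 V.
But -18.6 V < V_ov = 2.41 V, so the device is actually in triode.
In triode I_D = k_p[V_ov V_SD − ½ V_SD²] and I_D = (V_DD − V_SD)/R_D. Equating: 5.66 V_SD² − 28.28 V_SD + 14.3 = 0, giving V_SD = 0.571 V (the root below V_ov).
I_D = (14.3 − 0.571) / 5.39 = 2.55 mA.

I_D = 2.55 mA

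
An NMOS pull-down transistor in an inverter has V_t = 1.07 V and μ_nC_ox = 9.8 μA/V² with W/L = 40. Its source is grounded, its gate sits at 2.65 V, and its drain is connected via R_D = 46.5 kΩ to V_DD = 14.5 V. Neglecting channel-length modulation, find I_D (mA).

I_D = 0.299 mA

V_GS = V_G = 2.65 V, so V_ov = 2.65 − 1.07 = 1.58 V.
k_n = μ_nC_ox · (W/L) = 0.392 mA/V².
Assume saturation: I_D = ½ k_n V_ov² = 0.5 × 0.392 × 1.58² = 0.489 mA, giving V_DS = V_DD − I_D R_D = 14.5 − 0.489 × 46.5 = -8.25 V.
But -8.25 V < V_ov = 1.58 V, so the device is actually in triode.
In triode I_D = k_n[V_ov V_DS − ½ V_DS²] and I_D = (V_DD − V_DS)/R_D. Equating: 9.11 V_DS² − 29.8 V_DS + 14.5 = 0, giving V_DS = 0.595 V (the root below V_ov).
I_D = (14.5 − 0.595) / 46.5 = 0.299 mA.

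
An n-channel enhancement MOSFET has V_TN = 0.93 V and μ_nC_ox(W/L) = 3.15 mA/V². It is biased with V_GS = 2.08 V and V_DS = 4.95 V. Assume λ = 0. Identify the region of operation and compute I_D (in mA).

V_ov = V_GS − V_TN = 2.08 − 0.93 = 1.15 V.
Since V_DS = 4.95 V ≥ V_ov = 1.15 V, the device is in saturation.
I_D = ½ k_n V_ov² = 0.5 × 3.15 × 1.15² = 2.08 mA.

Saturation; I_D = 2.08 mA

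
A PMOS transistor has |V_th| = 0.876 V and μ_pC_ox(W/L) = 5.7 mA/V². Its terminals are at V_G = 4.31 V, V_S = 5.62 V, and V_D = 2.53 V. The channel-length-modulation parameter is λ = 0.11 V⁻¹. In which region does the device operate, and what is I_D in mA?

V_SG = V_S − V_G = 5.62 − 4.31 = 1.31 V; V_SD = V_S − V_D = 5.62 − 2.53 = 3.09 V.
V_ov = V_SG − |V_th| = 1.31 − 0.876 = 0.434 V.
Since V_SD = 3.09 V ≥ V_ov = 0.434 V, the device is in saturation.
I_D = ½ k_p V_ov² (1 + λ V_SD) = 0.5 × 5.7 × 0.434² × (1 + 0.11 × 3.09) = 0.719 mA.

Saturation; I_D = 0.719 mA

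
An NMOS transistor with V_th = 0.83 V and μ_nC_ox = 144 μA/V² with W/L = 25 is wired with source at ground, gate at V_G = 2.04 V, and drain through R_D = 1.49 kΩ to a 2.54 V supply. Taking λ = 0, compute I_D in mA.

V_GS = V_G = 2.04 V, so V_ov = 2.04 − 0.83 = 1.21 V.
k_n = μ_nC_ox · (W/L) = 3.6 mA/V².
Assume saturation: I_D = ½ k_n V_ov² = 0.5 × 3.6 × 1.21² = 2.64 mA, giving V_DS = V_DD − I_D R_D = 2.54 − 2.64 × 1.49 = -1.39 V.
But -1.39 V < V_ov = 1.21 V, so the device is actually in triode.
In triode I_D = k_n[V_ov V_DS − ½ V_DS²] and I_D = (V_DD − V_DS)/R_D. Equating: 2.68 V_DS² − 7.49 V_DS + 2.54 = 0, giving V_DS = 0.395 V (the root below V_ov).
I_D = (2.54 − 0.395) / 1.49 = 1.44 mA.

I_D = 1.44 mA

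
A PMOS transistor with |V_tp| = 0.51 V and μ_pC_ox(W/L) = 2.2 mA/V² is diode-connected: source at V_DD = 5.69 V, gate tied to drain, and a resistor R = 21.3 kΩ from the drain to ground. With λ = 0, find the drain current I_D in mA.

With gate tied to drain, V_SG = V_SD ≥ V_SG − |V_tp|, so the device is in saturation.
KCL at the drain: ½ k_p (V_SG − |V_tp|)² = (V_DD − V_SG)/R.
Let x = V_SG − 0.51. Then 23.4 x² + x − 5.18 = 0, giving x = 0.449 V (positive root), so V_SG = 0.959 V.
I_D = (V_DD − V_SG)/R = (5.69 − 0.959) / 21.3 = 0.222 mA.

I_D = 0.222 mA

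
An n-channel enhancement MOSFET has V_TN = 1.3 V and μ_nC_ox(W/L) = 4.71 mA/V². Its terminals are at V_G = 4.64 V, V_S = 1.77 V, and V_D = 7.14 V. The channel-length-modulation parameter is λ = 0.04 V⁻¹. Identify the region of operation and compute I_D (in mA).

V_GS = V_G − V_S = 4.64 − 1.77 = 2.87 V; V_DS = V_D − V_S = 7.14 − 1.77 = 5.37 V.
V_ov = V_GS − V_TN = 2.87 − 1.3 = 1.57 V.
Since V_DS = 5.37 V ≥ V_ov = 1.57 V, the device is in saturation.
I_D = ½ k_n V_ov² (1 + λ V_DS) = 0.5 × 4.71 × 1.57² × (1 + 0.04 × 5.37) = 7.05 mA.

Saturation; I_D = 7.05 mA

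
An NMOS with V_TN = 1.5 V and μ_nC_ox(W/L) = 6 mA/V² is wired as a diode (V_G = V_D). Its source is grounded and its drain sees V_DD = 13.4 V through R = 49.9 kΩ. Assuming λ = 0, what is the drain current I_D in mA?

I_D = 0.233 mA

With gate tied to drain, V_GS = V_DS ≥ V_GS − V_TN, so the device is in saturation.
KCL at the drain: ½ k_n (V_GS − V_TN)² = (V_DD − V_GS)/R.
Let x = V_GS − 1.5. Then 150 x² + x − 11.9 = 0, giving x = 0.279 V (positive root), so V_GS = 1.78 V.
I_D = (V_DD − V_GS)/R = (13.4 − 1.78) / 49.9 = 0.233 mA.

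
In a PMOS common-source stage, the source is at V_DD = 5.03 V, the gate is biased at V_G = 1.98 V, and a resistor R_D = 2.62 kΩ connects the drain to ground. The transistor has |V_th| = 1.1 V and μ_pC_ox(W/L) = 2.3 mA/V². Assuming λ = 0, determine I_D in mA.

V_SG = V_DD − V_G = 5.03 − 1.98 = 3.05 V, so V_ov = 3.05 − 1.1 = 1.95 V.
Assume saturation: I_D = ½ k_p V_ov² = 0.5 × 2.3 × 1.95² = 4.37 mA, giving V_SD = V_DD − I_D R_D = 5.03 − 4.37 × 2.62 = -6.43 V.
But -6.43 V < V_ov = 1.95 V, so the device is actually in triode.
In triode I_D = k_p[V_ov V_SD − ½ V_SD²] and I_D = (V_DD − V_SD)/R_D. Equating: 3.01 V_SD² − 12.75 V_SD + 5.03 = 0, giving V_SD = 0.44 V (the root below V_ov).
I_D = (5.03 − 0.44) / 2.62 = 1.75 mA.

I_D = 1.75 mA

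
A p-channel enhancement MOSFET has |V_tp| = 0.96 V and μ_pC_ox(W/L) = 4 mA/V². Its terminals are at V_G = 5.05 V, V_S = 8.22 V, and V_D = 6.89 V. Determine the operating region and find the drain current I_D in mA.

Triode; I_D = 8.22 mA

V_SG = V_S − V_G = 8.22 − 5.05 = 3.17 V; V_SD = V_S − V_D = 8.22 − 6.89 = 1.33 V.
V_ov = V_SG − |V_tp| = 3.17 − 0.96 = 2.21 V.
Since V_SD = 1.33 V < V_ov = 2.21 V, the device is in the triode region.
I_D = k_p [V_ov · V_SD − ½ V_SD²] = 4 × [2.21 × 1.33 − 0.5 × 1.33²] = 8.22 mA.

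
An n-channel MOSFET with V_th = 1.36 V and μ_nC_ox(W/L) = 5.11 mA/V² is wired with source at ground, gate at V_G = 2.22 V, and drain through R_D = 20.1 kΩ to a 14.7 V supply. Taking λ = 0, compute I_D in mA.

V_GS = V_G = 2.22 V, so V_ov = 2.22 − 1.36 = 0.86 V.
Assume saturation: I_D = ½ k_n V_ov² = 0.5 × 5.11 × 0.86² = 1.89 mA, giving V_DS = V_DD − I_D R_D = 14.7 − 1.89 × 20.1 = -23.3 V.
But -23.3 V < V_ov = 0.86 V, so the device is actually in triode.
In triode I_D = k_n[V_ov V_DS − ½ V_DS²] and I_D = (V_DD − V_DS)/R_D. Equating: 51.4 V_DS² − 89.33 V_DS + 14.7 = 0, giving V_DS = 0.184 V (the root below V_ov).
I_D = (14.7 − 0.184) / 20.1 = 0.722 mA.

I_D = 0.722 mA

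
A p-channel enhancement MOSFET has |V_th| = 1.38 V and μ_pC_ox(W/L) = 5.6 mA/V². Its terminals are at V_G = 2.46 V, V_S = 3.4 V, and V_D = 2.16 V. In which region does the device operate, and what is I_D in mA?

Cutoff; I_D = 0 mA

V_SG = V_S − V_G = 3.4 − 2.46 = 0.94 V; V_SD = V_S − V_D = 3.4 − 2.16 = 1.24 V.
V_SG = 0.94 V < |V_th| = 1.38 V, so the transistor is in cutoff.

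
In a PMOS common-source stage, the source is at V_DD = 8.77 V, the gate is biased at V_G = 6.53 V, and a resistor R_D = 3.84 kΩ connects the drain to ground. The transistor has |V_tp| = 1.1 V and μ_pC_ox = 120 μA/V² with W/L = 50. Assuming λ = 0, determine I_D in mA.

V_SG = V_DD − V_G = 8.77 − 6.53 = 2.24 V, so V_ov = 2.24 − 1.1 = 1.14 V.
k_p = μ_pC_ox · (W/L) = 6 mA/V².
Assume saturation: I_D = ½ k_p V_ov² = 0.5 × 6 × 1.14² = 3.9 mA, giving V_SD = V_DD − I_D R_D = 8.77 − 3.9 × 3.84 = -6.2 V.
But -6.2 V < V_ov = 1.14 V, so the device is actually in triode.
In triode I_D = k_p[V_ov V_SD − ½ V_SD²] and I_D = (V_DD − V_SD)/R_D. Equating: 11.5 V_SD² − 27.27 V_SD + 8.77 = 0, giving V_SD = 0.384 V (the root below V_ov).
I_D = (8.77 − 0.384) / 3.84 = 2.18 mA.

I_D = 2.18 mA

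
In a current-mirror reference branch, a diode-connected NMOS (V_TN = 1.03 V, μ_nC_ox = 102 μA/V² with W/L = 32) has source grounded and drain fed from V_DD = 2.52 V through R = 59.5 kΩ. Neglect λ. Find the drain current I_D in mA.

With gate tied to drain, V_GS = V_DS ≥ V_GS − V_TN, so the device is in saturation.
k_n = μ_nC_ox · (W/L) = 3.264 mA/V².
KCL at the drain: ½ k_n (V_GS − V_TN)² = (V_DD − V_GS)/R.
Let x = V_GS − 1.03. Then 97.1 x² + x − 1.49 = 0, giving x = 0.119 V (positive root), so V_GS = 1.15 V.
I_D = (V_DD − V_GS)/R = (2.52 − 1.15) / 59.5 = 0.023 mA.

I_D = 0.0230 mA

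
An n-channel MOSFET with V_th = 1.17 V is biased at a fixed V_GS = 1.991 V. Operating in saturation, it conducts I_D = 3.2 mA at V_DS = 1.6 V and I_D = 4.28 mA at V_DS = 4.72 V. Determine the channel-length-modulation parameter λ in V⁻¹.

λ = 0.131 V⁻¹

With V_GS fixed, I_D ∝ (1 + λ V_DS) in saturation, so I_D2/I_D1 = (1 + λ V_DS2)/(1 + λ V_DS1).
4.28/3.2 = 1.337 = (1 + 4.72 λ)/(1 + 1.6 λ).
Solving: λ (I_D1 V_DS2 − I_D2 V_DS1) = I_D2 − I_D1, so λ = (4.28 − 3.2) / (3.2 × 4.72 − 4.28 × 1.6) = 1.08 / 8.26 = 0.131 V⁻¹.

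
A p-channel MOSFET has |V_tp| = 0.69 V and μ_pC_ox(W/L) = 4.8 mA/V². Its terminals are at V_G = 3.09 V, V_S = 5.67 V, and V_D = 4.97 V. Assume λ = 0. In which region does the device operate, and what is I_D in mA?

V_SG = V_S − V_G = 5.67 − 3.09 = 2.58 V; V_SD = V_S − V_D = 5.67 − 4.97 = 0.7 V.
V_ov = V_SG − |V_tp| = 2.58 − 0.69 = 1.89 V.
Since V_SD = 0.7 V < V_ov = 1.89 V, the device is in the triode region.
I_D = k_p [V_ov · V_SD − ½ V_SD²] = 4.8 × [1.89 × 0.7 − 0.5 × 0.7²] = 5.17 mA.

Triode; I_D = 5.17 mA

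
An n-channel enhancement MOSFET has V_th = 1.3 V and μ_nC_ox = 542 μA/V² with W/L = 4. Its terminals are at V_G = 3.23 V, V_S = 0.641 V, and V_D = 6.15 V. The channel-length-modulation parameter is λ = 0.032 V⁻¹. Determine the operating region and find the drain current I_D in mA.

Saturation; I_D = 2.12 mA

V_GS = V_G − V_S = 3.23 − 0.641 = 2.59 V; V_DS = V_D − V_S = 6.15 − 0.641 = 5.51 V.
k_n = μ_nC_ox · (W/L) = 2.168 mA/V².
V_ov = V_GS − V_th = 2.59 − 1.3 = 1.29 V.
Since V_DS = 5.51 V ≥ V_ov = 1.29 V, the device is in saturation.
I_D = ½ k_n V_ov² (1 + λ V_DS) = 0.5 × 2.168 × 1.29² × (1 + 0.032 × 5.51) = 2.12 mA.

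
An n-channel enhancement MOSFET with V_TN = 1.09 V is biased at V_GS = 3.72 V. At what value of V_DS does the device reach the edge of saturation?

V_DS,sat = 2.63 V

The boundary between triode and saturation is V_DS = V_GS − V_TN = V_ov.
V_ov = 3.72 − 1.09 = 2.63 V.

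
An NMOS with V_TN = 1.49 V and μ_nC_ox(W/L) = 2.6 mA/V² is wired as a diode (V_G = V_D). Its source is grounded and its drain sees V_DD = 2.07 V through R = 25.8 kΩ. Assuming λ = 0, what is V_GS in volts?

V_GS = 1.61 V

With gate tied to drain, V_GS = V_DS ≥ V_GS − V_TN, so the device is in saturation.
KCL at the drain: ½ k_n (V_GS − V_TN)² = (V_DD − V_GS)/R.
Let x = V_GS − 1.49. Then 33.5 x² + x − 0.58 = 0, giving x = 0.117 V (positive root), so V_GS = 1.61 V.
I_D = (V_DD − V_GS)/R = (2.07 − 1.61) / 25.8 = 0.0179 mA.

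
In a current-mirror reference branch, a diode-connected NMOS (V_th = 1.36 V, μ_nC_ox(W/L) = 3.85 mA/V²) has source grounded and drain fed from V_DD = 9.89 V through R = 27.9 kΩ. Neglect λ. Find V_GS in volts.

With gate tied to drain, V_GS = V_DS ≥ V_GS − V_th, so the device is in saturation.
KCL at the drain: ½ k_n (V_GS − V_th)² = (V_DD − V_GS)/R.
Let x = V_GS − 1.36. Then 53.7 x² + x − 8.53 = 0, giving x = 0.389 V (positive root), so V_GS = 1.75 V.
I_D = (V_DD − V_GS)/R = (9.89 − 1.75) / 27.9 = 0.292 mA.

V_GS = 1.75 V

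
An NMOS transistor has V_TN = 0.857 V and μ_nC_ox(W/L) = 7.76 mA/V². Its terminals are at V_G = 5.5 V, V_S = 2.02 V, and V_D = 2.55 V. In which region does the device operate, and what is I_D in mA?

Triode; I_D = 9.70 mA

V_GS = V_G − V_S = 5.5 − 2.02 = 3.48 V; V_DS = V_D − V_S = 2.55 − 2.02 = 0.53 V.
V_ov = V_GS − V_TN = 3.48 − 0.857 = 2.62 V.
Since V_DS = 0.53 V < V_ov = 2.62 V, the device is in the triode region.
I_D = k_n [V_ov · V_DS − ½ V_DS²] = 7.76 × [2.62 × 0.53 − 0.5 × 0.53²] = 9.7 mA.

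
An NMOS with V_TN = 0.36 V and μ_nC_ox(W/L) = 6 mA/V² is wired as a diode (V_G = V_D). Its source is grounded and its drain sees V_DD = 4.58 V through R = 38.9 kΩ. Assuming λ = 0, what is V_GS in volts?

V_GS = 0.546 V

With gate tied to drain, V_GS = V_DS ≥ V_GS − V_TN, so the device is in saturation.
KCL at the drain: ½ k_n (V_GS − V_TN)² = (V_DD − V_GS)/R.
Let x = V_GS − 0.36. Then 117 x² + x − 4.22 = 0, giving x = 0.186 V (positive root), so V_GS = 0.546 V.
I_D = (V_DD − V_GS)/R = (4.58 − 0.546) / 38.9 = 0.104 mA.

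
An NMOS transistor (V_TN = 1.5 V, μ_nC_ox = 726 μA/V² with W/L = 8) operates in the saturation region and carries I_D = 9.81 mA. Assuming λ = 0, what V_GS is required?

k_n = μ_nC_ox · (W/L) = 5.808 mA/V².
In saturation I_D = ½ k_n (V_GS − V_TN)², so V_GS − V_TN = √(2 I_D / k_n) = √(2 × 9.81 / 5.808) = 1.84 V.
V_GS = 1.5 + 1.84 = 3.34 V.

V_GS = 3.34 V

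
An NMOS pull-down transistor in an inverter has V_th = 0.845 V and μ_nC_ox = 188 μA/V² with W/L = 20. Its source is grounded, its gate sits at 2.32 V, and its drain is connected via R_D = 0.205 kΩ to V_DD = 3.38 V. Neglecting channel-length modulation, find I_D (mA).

I_D = 4.09 mA

V_GS = V_G = 2.32 V, so V_ov = 2.32 − 0.845 = 1.47 V.
k_n = μ_nC_ox · (W/L) = 3.76 mA/V².
Assume saturation: I_D = ½ k_n V_ov² = 0.5 × 3.76 × 1.47² = 4.09 mA, giving V_DS = V_DD − I_D R_D = 3.38 − 4.09 × 0.205 = 2.54 V.
V_DS = 2.54 V ≥ V_ov = 1.47 V, confirming saturation.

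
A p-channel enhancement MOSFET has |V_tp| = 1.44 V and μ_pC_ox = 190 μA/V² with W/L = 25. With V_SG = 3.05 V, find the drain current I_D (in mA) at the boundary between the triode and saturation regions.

I_D = 6.16 mA

At the boundary V_SD = V_ov = V_SG − |V_tp| = 3.05 − 1.44 = 1.61 V.
k_p = μ_pC_ox · (W/L) = 4.75 mA/V².
I_D = ½ k_p V_ov² = 0.5 × 4.75 × 1.61² = 6.16 mA.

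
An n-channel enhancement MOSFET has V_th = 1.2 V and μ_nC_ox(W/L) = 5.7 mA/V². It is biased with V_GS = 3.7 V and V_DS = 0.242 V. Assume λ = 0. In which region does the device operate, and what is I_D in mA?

V_ov = V_GS − V_th = 3.7 − 1.2 = 2.5 V.
Since V_DS = 0.242 V < V_ov = 2.5 V, the device is in the triode region.
I_D = k_n [V_ov · V_DS − ½ V_DS²] = 5.7 × [2.5 × 0.242 − 0.5 × 0.242²] = 3.28 mA.

Triode; I_D = 3.28 mA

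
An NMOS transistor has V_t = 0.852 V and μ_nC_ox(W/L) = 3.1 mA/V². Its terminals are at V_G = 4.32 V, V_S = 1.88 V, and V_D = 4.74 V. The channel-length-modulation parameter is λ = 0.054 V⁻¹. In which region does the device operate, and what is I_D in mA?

Saturation; I_D = 4.51 mA

V_GS = V_G − V_S = 4.32 − 1.88 = 2.44 V; V_DS = V_D − V_S = 4.74 − 1.88 = 2.86 V.
V_ov = V_GS − V_t = 2.44 − 0.852 = 1.59 V.
Since V_DS = 2.86 V ≥ V_ov = 1.59 V, the device is in saturation.
I_D = ½ k_n V_ov² (1 + λ V_DS) = 0.5 × 3.1 × 1.59² × (1 + 0.054 × 2.86) = 4.51 mA.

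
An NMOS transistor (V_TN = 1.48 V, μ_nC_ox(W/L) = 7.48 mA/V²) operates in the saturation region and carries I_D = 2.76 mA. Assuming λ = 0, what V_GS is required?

In saturation I_D = ½ k_n (V_GS − V_TN)², so V_GS − V_TN = √(2 I_D / k_n) = √(2 × 2.76 / 7.48) = 0.859 V.
V_GS = 1.48 + 0.859 = 2.34 V.

V_GS = 2.34 V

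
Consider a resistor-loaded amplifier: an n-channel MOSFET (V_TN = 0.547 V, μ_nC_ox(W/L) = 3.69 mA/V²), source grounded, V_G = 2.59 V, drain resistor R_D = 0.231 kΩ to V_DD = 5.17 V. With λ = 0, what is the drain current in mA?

V_GS = V_G = 2.59 V, so V_ov = 2.59 − 0.547 = 2.04 V.
Assume saturation: I_D = ½ k_n V_ov² = 0.5 × 3.69 × 2.04² = 7.7 mA, giving V_DS = V_DD − I_D R_D = 5.17 − 7.7 × 0.231 = 3.39 V.
V_DS = 3.39 V ≥ V_ov = 2.04 V, confirming saturation.

I_D = 7.70 mA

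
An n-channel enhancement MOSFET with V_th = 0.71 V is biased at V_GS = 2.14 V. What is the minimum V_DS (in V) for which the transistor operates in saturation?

V_DS,sat = 1.43 V

The boundary between triode and saturation is V_DS = V_GS − V_th = V_ov.
V_ov = 2.14 − 0.71 = 1.43 V.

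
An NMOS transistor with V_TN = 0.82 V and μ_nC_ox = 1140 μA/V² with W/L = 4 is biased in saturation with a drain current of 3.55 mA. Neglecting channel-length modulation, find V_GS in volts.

V_GS = 2.07 V

k_n = μ_nC_ox · (W/L) = 4.56 mA/V².
In saturation I_D = ½ k_n (V_GS − V_TN)², so V_GS − V_TN = √(2 I_D / k_n) = √(2 × 3.55 / 4.56) = 1.25 V.
V_GS = 0.82 + 1.25 = 2.07 V.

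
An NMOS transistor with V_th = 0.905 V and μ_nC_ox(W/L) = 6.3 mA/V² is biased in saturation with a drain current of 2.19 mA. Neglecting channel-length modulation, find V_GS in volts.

V_GS = 1.74 V

In saturation I_D = ½ k_n (V_GS − V_th)², so V_GS − V_th = √(2 I_D / k_n) = √(2 × 2.19 / 6.3) = 0.834 V.
V_GS = 0.905 + 0.834 = 1.74 V.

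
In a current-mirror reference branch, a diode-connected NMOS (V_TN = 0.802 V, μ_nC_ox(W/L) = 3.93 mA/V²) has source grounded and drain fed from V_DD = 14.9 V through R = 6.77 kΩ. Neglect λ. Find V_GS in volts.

V_GS = 1.79 V

With gate tied to drain, V_GS = V_DS ≥ V_GS − V_TN, so the device is in saturation.
KCL at the drain: ½ k_n (V_GS − V_TN)² = (V_DD − V_GS)/R.
Let x = V_GS − 0.802. Then 13.3 x² + x − 14.1 = 0, giving x = 0.993 V (positive root), so V_GS = 1.79 V.
I_D = (V_DD − V_GS)/R = (14.9 − 1.79) / 6.77 = 1.94 mA.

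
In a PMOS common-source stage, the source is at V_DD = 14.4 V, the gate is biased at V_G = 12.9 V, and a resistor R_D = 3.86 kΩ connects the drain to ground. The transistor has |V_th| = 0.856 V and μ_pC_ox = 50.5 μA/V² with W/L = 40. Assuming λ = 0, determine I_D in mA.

I_D = 0.419 mA

V_SG = V_DD − V_G = 14.4 − 12.9 = 1.5 V, so V_ov = 1.5 − 0.856 = 0.644 V.
k_p = μ_pC_ox · (W/L) = 2.02 mA/V².
Assume saturation: I_D = ½ k_p V_ov² = 0.5 × 2.02 × 0.644² = 0.419 mA, giving V_SD = V_DD − I_D R_D = 14.4 − 0.419 × 3.86 = 12.8 V.
V_SD = 12.8 V ≥ V_ov = 0.644 V, confirming saturation.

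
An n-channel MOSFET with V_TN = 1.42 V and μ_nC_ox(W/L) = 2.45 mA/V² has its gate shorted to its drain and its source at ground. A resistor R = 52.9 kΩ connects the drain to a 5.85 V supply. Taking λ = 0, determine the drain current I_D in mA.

With gate tied to drain, V_GS = V_DS ≥ V_GS − V_TN, so the device is in saturation.
KCL at the drain: ½ k_n (V_GS − V_TN)² = (V_DD − V_GS)/R.
Let x = V_GS − 1.42. Then 64.8 x² + x − 4.43 = 0, giving x = 0.254 V (positive root), so V_GS = 1.67 V.
I_D = (V_DD − V_GS)/R = (5.85 − 1.67) / 52.9 = 0.0789 mA.

I_D = 0.0789 mA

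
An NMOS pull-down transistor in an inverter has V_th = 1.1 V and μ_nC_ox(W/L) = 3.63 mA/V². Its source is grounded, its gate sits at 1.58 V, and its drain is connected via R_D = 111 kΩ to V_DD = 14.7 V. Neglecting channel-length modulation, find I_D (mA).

V_GS = V_G = 1.58 V, so V_ov = 1.58 − 1.1 = 0.48 V.
Assume saturation: I_D = ½ k_n V_ov² = 0.5 × 3.63 × 0.48² = 0.418 mA, giving V_DS = V_DD − I_D R_D = 14.7 − 0.418 × 111 = -31.7 V.
But -31.7 V < V_ov = 0.48 V, so the device is actually in triode.
In triode I_D = k_n[V_ov V_DS − ½ V_DS²] and I_D = (V_DD − V_DS)/R_D. Equating: 201 V_DS² − 194.4 V_DS + 14.7 = 0, giving V_DS = 0.0827 V (the root below V_ov).
I_D = (14.7 − 0.0827) / 111 = 0.132 mA.

I_D = 0.132 mA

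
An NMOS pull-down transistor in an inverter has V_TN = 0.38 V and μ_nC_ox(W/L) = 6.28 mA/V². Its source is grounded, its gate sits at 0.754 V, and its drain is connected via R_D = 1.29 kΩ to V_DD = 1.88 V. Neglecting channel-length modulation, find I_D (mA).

V_GS = V_G = 0.754 V, so V_ov = 0.754 − 0.38 = 0.374 V.
Assume saturation: I_D = ½ k_n V_ov² = 0.5 × 6.28 × 0.374² = 0.439 mA, giving V_DS = V_DD − I_D R_D = 1.88 − 0.439 × 1.29 = 1.31 V.
V_DS = 1.31 V ≥ V_ov = 0.374 V, confirming saturation.

I_D = 0.439 mA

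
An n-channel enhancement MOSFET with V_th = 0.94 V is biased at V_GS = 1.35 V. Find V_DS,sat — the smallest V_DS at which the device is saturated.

V_DS,sat = 0.410 V

The boundary between triode and saturation is V_DS = V_GS − V_th = V_ov.
V_ov = 1.35 − 0.94 = 0.41 V.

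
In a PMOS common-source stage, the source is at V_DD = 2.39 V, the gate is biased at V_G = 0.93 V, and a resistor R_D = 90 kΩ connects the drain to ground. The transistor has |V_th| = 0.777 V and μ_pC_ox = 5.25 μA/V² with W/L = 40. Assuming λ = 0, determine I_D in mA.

I_D = 0.0243 mA

V_SG = V_DD − V_G = 2.39 − 0.93 = 1.46 V, so V_ov = 1.46 − 0.777 = 0.683 V.
k_p = μ_pC_ox · (W/L) = 0.21 mA/V².
Assume saturation: I_D = ½ k_p V_ov² = 0.5 × 0.21 × 0.683² = 0.049 mA, giving V_SD = V_DD − I_D R_D = 2.39 − 0.049 × 90 = -2.02 V.
But -2.02 V < V_ov = 0.683 V, so the device is actually in triode.
In triode I_D = k_p[V_ov V_SD − ½ V_SD²] and I_D = (V_DD − V_SD)/R_D. Equating: 9.45 V_SD² − 13.91 V_SD + 2.39 = 0, giving V_SD = 0.199 V (the root below V_ov).
I_D = (2.39 − 0.199) / 90 = 0.0243 mA.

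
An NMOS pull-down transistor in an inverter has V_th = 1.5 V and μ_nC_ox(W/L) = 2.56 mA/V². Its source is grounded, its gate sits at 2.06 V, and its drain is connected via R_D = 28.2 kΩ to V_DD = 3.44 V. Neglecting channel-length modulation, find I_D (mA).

I_D = 0.119 mA

V_GS = V_G = 2.06 V, so V_ov = 2.06 − 1.5 = 0.56 V.
Assume saturation: I_D = ½ k_n V_ov² = 0.5 × 2.56 × 0.56² = 0.401 mA, giving V_DS = V_DD − I_D R_D = 3.44 − 0.401 × 28.2 = -7.88 V.
But -7.88 V < V_ov = 0.56 V, so the device is actually in triode.
In triode I_D = k_n[V_ov V_DS − ½ V_DS²] and I_D = (V_DD − V_DS)/R_D. Equating: 36.1 V_DS² − 41.43 V_DS + 3.44 = 0, giving V_DS = 0.0901 V (the root below V_ov).
I_D = (3.44 − 0.0901) / 28.2 = 0.119 mA.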